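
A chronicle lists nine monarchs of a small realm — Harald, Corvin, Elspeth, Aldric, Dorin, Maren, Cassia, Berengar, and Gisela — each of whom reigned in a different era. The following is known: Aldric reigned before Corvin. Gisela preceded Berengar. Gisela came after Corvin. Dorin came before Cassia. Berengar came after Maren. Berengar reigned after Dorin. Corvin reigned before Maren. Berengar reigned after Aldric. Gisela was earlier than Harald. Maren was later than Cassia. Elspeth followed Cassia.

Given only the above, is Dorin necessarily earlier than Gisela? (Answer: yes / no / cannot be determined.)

No chain of stated constraints runs from Dorin to Gisela, and none runs from Gisela to Dorin either.
So the relative order of Dorin and Gisela is not fixed by the given facts.

cannot be determined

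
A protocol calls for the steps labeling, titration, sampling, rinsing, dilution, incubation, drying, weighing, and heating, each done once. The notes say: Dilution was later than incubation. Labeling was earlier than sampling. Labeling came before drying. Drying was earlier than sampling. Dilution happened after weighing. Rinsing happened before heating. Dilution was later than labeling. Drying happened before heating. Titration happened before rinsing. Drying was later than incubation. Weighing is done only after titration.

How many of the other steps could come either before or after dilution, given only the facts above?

4

Forced before dilution: incubation, labeling, titration, and weighing.
That leaves drying, heating, rinsing, and sampling with no forced order relative to dilution — 4.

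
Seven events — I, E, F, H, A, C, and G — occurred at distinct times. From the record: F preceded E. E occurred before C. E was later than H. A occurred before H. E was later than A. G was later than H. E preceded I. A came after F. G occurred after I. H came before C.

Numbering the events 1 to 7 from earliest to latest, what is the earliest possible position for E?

4

A, F, and H must all come before E — 3 forced predecessors.
Nothing else is forced ahead of E, so its earliest slot is position 3 + 1 = 4.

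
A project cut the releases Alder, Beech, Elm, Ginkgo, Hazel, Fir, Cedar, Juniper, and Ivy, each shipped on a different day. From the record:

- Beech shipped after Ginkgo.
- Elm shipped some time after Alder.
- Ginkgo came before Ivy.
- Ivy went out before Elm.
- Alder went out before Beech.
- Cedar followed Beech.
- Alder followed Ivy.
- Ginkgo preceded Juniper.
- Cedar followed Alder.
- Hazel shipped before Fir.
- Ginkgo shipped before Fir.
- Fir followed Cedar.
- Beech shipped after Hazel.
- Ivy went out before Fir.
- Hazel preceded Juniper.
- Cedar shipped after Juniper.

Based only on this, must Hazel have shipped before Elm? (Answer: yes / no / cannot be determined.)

cannot be determined

No chain of stated constraints runs from Hazel to Elm, and none runs from Elm to Hazel either.
So the relative order of Hazel and Elm is not fixed by the given facts.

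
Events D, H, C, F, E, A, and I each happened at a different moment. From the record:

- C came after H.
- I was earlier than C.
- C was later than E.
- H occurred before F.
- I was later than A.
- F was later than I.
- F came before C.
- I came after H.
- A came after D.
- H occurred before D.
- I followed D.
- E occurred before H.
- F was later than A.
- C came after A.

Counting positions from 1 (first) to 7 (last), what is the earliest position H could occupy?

2

E must come before H — 1 forced predecessor.
Nothing else is forced ahead of H, so its earliest slot is position 1 + 1 = 2.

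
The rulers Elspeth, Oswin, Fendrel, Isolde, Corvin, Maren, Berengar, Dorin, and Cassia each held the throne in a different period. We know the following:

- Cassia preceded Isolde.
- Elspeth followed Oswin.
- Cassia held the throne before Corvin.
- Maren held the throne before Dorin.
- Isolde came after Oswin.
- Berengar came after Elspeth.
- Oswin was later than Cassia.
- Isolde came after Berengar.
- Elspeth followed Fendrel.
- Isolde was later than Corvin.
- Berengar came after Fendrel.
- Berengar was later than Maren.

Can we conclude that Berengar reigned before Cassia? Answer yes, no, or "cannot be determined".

Tracing the constraints gives Cassia → Oswin → Elspeth → Berengar, so Cassia must come before Berengar.
That means Berengar cannot be before Cassia.

no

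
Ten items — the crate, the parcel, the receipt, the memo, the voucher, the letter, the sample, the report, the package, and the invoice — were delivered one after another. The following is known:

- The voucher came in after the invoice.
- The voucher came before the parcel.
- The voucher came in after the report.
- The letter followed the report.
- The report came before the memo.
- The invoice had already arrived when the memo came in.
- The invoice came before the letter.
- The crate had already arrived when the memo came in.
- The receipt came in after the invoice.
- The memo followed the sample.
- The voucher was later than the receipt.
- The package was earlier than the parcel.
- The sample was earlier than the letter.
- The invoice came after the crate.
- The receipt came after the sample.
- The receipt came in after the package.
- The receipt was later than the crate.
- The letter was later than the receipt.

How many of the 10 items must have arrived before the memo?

4

Directly stated before the memo: the crate, the invoice, the report, and the sample.
No chain forces the parcel (or any of the others) ahead of the memo.
That's the crate, the invoice, the report, and the sample — 4 in all.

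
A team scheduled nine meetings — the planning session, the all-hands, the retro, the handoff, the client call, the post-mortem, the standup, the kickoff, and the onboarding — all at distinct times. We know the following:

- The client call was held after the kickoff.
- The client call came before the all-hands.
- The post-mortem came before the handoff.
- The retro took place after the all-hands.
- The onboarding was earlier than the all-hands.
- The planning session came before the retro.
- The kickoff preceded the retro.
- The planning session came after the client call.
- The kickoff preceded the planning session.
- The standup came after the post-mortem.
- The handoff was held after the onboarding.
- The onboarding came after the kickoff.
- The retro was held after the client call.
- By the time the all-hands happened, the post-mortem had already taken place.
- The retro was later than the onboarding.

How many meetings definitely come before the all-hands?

Directly stated before the all-hands: the client call, the onboarding, and the post-mortem.
The kickoff reaches the all-hands via the kickoff → the onboarding → the all-hands.
No chain forces the handoff (or any of the others) ahead of the all-hands.
That's the client call, the kickoff, the onboarding, and the post-mortem — 4 in all.

4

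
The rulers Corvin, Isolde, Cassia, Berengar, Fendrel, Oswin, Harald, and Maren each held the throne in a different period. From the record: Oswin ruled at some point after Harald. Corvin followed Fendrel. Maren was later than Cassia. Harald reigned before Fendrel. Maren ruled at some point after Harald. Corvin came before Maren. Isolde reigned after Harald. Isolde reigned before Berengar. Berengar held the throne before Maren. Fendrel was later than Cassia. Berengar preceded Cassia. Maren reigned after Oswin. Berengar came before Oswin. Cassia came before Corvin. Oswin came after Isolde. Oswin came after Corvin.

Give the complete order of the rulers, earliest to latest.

Harald, Isolde, Berengar, Cassia, Fendrel, Corvin, Oswin, Maren

The constraints fix every adjacent pair, so only one ordering works:
Harald → Isolde → Berengar → Cassia → Fendrel → Corvin → Oswin → Maren.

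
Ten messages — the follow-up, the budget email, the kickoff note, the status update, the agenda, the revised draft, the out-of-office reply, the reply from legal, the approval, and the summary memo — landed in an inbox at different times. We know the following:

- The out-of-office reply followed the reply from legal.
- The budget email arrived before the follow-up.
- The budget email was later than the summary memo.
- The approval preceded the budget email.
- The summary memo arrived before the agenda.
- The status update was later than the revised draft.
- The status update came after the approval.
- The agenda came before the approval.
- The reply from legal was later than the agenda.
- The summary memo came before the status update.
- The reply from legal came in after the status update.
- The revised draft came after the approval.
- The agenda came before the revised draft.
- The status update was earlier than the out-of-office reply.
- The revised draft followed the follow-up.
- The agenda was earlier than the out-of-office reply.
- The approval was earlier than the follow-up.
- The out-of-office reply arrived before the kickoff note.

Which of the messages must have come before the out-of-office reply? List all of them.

Directly stated before the out-of-office reply: the agenda, the reply from legal, and the status update.
The approval reaches the out-of-office reply via the approval → the status update → the out-of-office reply.
The budget email reaches the out-of-office reply via the budget email → the follow-up → the revised draft → the status update → the out-of-office reply.
The follow-up reaches the out-of-office reply via the follow-up → the revised draft → the status update → the out-of-office reply.
Likewise the revised draft and the summary memo each reach the out-of-office reply by chaining the stated constraints.
No chain forces the kickoff note ahead of the out-of-office reply.

the agenda, the approval, the budget email, the follow-up, the reply from legal, the revised draft, the status update, the summary memo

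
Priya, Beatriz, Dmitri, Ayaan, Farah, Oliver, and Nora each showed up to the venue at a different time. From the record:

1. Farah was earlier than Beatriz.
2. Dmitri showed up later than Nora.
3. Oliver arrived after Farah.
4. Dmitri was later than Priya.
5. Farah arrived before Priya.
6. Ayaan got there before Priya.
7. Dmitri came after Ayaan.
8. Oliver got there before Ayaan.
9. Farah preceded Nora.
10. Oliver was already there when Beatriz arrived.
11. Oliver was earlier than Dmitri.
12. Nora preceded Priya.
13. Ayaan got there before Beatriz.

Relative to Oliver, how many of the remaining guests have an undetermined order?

Forced before Oliver: Farah; forced after Oliver: Ayaan, Beatriz, Dmitri, and Priya.
That leaves Nora with no forced order relative to Oliver — 1.

1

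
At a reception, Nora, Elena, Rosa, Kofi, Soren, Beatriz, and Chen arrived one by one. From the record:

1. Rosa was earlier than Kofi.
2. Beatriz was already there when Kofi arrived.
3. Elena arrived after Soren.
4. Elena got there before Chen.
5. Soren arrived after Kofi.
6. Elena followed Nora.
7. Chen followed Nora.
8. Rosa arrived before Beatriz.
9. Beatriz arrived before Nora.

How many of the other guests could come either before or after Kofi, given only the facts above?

1

Forced before Kofi: Beatriz and Rosa; forced after Kofi: Chen, Elena, and Soren.
That leaves Nora with no forced order relative to Kofi — 1.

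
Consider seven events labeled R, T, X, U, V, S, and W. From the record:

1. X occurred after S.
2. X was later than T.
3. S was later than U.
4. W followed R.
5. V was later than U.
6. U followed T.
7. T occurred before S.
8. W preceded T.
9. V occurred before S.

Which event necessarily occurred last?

X

Every other event has a chain of constraints placing it before X, so X is last.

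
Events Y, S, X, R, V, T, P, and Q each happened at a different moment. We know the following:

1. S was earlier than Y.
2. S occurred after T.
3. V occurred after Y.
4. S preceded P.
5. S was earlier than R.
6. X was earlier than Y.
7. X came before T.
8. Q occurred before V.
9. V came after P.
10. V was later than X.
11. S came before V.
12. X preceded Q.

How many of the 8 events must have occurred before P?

Directly stated before P: S.
T reaches P via T → S → P.
X reaches P via X → T → S → P.
No chain forces R (or any of the others) ahead of P.
That's S, T, and X — 3 in all.

3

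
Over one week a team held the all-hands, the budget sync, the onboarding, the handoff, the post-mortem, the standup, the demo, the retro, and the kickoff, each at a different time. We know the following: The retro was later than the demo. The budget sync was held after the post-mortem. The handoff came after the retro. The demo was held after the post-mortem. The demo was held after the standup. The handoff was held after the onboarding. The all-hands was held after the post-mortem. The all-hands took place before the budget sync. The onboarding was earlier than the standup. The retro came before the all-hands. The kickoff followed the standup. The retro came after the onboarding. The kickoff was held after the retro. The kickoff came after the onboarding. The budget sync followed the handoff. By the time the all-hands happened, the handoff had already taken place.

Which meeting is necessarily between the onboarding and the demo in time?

Tracing the constraints gives the onboarding → the standup → the demo, so the standup sits after the onboarding and before the demo.
No other meeting is forced both after the onboarding and before the demo.

the standup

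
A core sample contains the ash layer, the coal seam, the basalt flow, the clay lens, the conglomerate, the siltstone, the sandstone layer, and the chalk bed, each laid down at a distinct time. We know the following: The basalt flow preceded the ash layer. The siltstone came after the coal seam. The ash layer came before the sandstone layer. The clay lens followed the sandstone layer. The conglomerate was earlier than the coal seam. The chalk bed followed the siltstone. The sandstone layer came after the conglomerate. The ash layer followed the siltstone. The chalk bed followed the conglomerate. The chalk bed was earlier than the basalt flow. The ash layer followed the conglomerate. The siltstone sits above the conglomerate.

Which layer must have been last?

Every other layer has a chain of constraints placing it before the clay lens, so the clay lens is last.

the clay lens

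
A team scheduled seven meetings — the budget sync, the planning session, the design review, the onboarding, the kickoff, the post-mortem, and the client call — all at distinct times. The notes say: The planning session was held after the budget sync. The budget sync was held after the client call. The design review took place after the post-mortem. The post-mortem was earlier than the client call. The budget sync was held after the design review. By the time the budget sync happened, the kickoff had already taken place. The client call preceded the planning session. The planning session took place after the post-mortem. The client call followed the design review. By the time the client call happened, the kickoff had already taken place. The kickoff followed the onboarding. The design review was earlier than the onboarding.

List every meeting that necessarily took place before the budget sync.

the client call, the design review, the kickoff, the onboarding, the post-mortem

Directly stated before the budget sync: the client call, the design review, and the kickoff.
The onboarding reaches the budget sync via the onboarding → the kickoff → the budget sync.
The post-mortem reaches the budget sync via the post-mortem → the design review → the budget sync.
No chain forces the planning session ahead of the budget sync.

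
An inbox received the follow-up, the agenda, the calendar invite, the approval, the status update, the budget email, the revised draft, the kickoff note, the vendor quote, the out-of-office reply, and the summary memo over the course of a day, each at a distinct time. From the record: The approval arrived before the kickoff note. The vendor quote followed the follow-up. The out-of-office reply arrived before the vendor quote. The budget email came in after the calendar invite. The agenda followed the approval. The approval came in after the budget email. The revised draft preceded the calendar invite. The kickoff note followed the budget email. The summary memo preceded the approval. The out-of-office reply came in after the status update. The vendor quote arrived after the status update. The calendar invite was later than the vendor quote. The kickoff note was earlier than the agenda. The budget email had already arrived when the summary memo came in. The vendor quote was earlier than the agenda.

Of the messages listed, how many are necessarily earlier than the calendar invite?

5

Directly stated before the calendar invite: the revised draft and the vendor quote.
The follow-up reaches the calendar invite via the follow-up → the vendor quote → the calendar invite.
The out-of-office reply reaches the calendar invite via the out-of-office reply → the vendor quote → the calendar invite.
The status update reaches the calendar invite via the status update → the vendor quote → the calendar invite.
No chain forces the agenda (or any of the others) ahead of the calendar invite.
That's the follow-up, the out-of-office reply, the revised draft, the status update, and the vendor quote — 5 in all.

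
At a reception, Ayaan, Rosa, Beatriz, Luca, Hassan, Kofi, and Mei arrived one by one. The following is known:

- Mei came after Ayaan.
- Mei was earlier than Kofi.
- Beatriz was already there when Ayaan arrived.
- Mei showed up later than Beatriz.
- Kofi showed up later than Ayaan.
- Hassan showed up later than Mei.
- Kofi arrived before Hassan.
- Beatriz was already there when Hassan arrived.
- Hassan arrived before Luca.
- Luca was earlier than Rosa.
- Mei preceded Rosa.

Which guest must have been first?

Beatriz has a chain of constraints placing them before every other guest, so Beatriz must be first.

Beatriz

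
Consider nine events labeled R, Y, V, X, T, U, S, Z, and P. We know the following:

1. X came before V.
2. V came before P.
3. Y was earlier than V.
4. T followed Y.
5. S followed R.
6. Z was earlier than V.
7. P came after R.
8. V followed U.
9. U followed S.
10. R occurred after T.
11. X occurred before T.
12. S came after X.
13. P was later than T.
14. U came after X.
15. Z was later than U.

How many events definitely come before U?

Directly stated before U: S and X.
R reaches U via R → S → U.
T reaches U via T → R → S → U.
Y reaches U via Y → T → R → S → U.
No chain forces P (or any of the others) ahead of U.
That's R, S, T, X, and Y — 5 in all.

5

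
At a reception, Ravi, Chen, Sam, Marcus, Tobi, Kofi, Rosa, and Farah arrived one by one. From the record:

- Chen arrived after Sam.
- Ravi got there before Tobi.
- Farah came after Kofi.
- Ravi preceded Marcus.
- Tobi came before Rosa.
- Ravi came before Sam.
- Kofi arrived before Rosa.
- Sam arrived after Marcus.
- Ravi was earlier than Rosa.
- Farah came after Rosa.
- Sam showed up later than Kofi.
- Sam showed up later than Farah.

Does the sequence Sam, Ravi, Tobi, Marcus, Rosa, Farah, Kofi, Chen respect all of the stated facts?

no

The constraints require Farah before Sam, but in the proposed sequence Sam appears ahead of Farah. That one violation is enough.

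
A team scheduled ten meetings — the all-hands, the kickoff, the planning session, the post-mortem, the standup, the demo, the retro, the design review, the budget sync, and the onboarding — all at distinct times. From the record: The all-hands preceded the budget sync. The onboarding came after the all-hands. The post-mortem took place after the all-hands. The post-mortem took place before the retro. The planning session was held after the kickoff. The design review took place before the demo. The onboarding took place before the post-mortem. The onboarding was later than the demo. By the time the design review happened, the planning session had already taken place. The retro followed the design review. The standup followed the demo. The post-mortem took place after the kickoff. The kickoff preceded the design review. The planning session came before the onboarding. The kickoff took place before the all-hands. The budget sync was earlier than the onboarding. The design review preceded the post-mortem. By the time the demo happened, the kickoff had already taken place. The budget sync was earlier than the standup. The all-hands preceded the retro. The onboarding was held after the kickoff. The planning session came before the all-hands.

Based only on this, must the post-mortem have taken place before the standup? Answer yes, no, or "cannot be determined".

cannot be determined

No chain of stated constraints runs from the post-mortem to the standup, and none runs from the standup to the post-mortem either.
So the relative order of the post-mortem and the standup is not fixed by the given facts.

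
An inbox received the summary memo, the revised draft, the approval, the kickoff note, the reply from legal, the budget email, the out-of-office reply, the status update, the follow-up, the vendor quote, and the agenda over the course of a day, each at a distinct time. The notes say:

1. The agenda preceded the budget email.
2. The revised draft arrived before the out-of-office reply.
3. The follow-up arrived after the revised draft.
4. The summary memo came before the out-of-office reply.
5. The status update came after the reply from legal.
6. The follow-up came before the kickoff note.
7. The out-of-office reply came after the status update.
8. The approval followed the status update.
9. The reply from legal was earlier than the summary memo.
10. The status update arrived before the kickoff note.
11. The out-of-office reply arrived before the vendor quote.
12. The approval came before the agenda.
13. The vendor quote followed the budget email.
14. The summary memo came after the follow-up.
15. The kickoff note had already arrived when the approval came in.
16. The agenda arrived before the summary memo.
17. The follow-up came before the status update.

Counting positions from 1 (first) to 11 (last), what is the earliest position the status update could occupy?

The follow-up, the reply from legal, and the revised draft must all come before the status update — 3 forced predecessors.
Nothing else is forced ahead of the status update, so its earliest slot is position 3 + 1 = 4.

4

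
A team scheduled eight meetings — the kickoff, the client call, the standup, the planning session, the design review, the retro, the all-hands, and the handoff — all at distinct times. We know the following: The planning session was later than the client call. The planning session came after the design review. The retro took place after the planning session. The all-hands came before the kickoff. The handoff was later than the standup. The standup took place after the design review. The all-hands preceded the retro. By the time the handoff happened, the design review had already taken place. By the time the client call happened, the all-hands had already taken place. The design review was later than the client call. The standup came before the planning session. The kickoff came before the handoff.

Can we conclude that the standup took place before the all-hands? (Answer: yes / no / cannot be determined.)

no

Tracing the constraints gives the all-hands → the client call → the design review → the standup, so the all-hands must come before the standup.
That means the standup cannot be before the all-hands.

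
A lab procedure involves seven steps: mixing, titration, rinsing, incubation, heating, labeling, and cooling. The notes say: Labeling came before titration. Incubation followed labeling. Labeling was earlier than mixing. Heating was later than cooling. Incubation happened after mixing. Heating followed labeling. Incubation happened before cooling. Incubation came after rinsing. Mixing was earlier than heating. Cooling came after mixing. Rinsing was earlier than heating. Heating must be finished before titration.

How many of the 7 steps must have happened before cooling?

4

Directly stated before cooling: incubation and mixing.
Labeling reaches cooling via labeling → mixing → cooling.
Rinsing reaches cooling via rinsing → incubation → cooling.
No chain forces titration (or any of the others) ahead of cooling.
That's incubation, labeling, mixing, and rinsing — 4 in all.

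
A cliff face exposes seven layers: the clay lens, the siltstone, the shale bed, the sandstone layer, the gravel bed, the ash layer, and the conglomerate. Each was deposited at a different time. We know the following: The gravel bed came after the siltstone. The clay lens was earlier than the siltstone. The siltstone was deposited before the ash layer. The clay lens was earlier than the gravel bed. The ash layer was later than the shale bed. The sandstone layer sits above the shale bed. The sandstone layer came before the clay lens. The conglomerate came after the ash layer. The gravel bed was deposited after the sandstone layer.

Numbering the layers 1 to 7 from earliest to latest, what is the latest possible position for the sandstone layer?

The sandstone layer must come before the ash layer, the clay lens, the conglomerate, the gravel bed, and the siltstone — 5 layers forced after it.
Everything else can be placed before the sandstone layer in some valid order, so the sandstone layer can sit as late as position 7 − 5 = 2.

2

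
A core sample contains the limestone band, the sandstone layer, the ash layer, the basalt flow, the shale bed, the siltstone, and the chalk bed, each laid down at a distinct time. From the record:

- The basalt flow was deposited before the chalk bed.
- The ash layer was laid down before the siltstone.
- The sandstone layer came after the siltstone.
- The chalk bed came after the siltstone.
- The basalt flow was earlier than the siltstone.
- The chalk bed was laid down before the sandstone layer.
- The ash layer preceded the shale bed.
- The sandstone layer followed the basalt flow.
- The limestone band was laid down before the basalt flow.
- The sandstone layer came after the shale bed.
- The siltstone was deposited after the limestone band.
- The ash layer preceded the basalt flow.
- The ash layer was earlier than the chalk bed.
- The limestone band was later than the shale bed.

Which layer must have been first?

the ash layer

The ash layer has a chain of constraints placing it before every other layer, so the ash layer must be first.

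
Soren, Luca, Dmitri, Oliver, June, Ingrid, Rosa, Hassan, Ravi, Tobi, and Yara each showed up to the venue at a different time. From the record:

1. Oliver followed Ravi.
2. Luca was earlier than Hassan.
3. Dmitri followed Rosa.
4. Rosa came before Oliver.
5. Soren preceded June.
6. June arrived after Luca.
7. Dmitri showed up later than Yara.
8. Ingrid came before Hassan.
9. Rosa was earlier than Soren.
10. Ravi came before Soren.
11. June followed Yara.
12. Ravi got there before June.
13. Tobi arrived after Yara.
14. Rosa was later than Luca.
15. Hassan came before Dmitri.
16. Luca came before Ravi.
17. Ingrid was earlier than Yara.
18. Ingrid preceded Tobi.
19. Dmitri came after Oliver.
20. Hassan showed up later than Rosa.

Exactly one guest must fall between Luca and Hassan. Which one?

Rosa

Tracing the constraints gives Luca → Rosa → Hassan, so Rosa sits after Luca and before Hassan.
No other guest is forced both after Luca and before Hassan.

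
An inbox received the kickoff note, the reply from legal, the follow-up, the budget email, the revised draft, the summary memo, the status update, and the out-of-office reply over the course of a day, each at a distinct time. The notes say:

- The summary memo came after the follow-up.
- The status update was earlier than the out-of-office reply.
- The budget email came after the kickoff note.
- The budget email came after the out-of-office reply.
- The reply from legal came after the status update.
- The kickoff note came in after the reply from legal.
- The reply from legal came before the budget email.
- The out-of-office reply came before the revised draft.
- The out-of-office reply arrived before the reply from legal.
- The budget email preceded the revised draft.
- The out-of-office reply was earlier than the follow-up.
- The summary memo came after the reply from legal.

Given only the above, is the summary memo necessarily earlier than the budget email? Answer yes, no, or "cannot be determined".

No chain of stated constraints runs from the summary memo to the budget email, and none runs from the budget email to the summary memo either.
So the relative order of the summary memo and the budget email is not fixed by the given facts.

cannot be determined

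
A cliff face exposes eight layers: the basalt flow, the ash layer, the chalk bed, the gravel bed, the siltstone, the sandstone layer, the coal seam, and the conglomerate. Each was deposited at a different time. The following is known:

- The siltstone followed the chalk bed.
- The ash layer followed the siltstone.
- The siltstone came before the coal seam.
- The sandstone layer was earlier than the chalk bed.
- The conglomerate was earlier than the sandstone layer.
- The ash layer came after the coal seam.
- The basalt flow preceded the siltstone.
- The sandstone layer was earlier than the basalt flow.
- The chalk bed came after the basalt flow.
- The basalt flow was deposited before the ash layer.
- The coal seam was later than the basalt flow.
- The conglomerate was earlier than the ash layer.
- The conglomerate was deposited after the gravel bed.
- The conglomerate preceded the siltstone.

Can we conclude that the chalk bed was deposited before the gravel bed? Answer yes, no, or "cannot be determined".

Tracing the constraints gives the gravel bed → the conglomerate → the sandstone layer → the chalk bed, so the gravel bed must come before the chalk bed.
That means the chalk bed cannot be before the gravel bed.

no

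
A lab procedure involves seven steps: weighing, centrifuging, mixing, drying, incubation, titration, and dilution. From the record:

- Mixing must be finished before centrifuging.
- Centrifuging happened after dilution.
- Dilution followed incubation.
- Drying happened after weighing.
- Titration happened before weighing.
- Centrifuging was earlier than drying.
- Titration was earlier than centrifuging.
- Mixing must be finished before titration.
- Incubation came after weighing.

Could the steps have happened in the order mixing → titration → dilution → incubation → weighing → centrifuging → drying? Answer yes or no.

no

The constraints require incubation before dilution, but in the proposed sequence dilution appears ahead of incubation. That one violation is enough.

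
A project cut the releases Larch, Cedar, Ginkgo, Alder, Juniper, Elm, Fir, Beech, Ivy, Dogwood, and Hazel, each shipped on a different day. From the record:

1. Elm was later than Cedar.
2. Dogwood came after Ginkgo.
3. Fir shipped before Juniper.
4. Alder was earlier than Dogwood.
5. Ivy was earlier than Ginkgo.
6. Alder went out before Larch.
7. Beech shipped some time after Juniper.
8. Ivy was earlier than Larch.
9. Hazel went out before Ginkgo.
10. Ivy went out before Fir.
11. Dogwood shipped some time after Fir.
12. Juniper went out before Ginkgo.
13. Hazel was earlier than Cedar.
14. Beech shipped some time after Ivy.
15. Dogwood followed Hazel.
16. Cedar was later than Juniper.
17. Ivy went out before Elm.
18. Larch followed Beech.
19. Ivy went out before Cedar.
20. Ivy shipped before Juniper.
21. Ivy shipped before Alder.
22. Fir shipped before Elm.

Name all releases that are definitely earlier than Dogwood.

Alder, Fir, Ginkgo, Hazel, Ivy, Juniper

Directly stated before Dogwood: Alder, Fir, Ginkgo, and Hazel.
Ivy reaches Dogwood via Ivy → Fir → Dogwood.
Juniper reaches Dogwood via Juniper → Ginkgo → Dogwood.
No chain forces Larch (or any of the others) ahead of Dogwood.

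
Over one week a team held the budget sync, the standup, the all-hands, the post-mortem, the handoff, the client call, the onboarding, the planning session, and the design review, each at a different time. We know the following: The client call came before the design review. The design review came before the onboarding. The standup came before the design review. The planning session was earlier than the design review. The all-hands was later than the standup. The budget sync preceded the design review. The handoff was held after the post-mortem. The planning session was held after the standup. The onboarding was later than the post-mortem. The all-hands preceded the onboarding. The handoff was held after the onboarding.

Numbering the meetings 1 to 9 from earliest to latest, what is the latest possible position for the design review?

The design review must come before the handoff and the onboarding — 2 meetings forced after it.
Everything else can be placed before the design review in some valid order, so the design review can sit as late as position 9 − 2 = 7.

7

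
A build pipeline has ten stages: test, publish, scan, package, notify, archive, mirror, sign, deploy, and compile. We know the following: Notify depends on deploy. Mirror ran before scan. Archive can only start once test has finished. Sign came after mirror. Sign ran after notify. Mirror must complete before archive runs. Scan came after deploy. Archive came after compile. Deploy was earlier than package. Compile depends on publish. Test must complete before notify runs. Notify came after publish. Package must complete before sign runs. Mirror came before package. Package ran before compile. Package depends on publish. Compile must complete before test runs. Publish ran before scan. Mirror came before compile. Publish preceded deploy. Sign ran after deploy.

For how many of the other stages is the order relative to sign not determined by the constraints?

2

Forced before sign: compile, deploy, mirror, notify, package, publish, and test.
That leaves archive and scan with no forced order relative to sign — 2.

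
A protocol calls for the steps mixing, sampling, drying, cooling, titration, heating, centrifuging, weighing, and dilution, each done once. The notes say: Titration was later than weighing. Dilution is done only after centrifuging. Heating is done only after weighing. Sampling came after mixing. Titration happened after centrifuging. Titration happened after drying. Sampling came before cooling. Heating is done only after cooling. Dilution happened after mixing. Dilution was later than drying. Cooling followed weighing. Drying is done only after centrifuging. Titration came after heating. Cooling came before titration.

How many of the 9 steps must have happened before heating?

Directly stated before heating: cooling and weighing.
Mixing reaches heating via mixing → sampling → cooling → heating.
Sampling reaches heating via sampling → cooling → heating.
That's cooling, mixing, sampling, and weighing — 4 in all.

4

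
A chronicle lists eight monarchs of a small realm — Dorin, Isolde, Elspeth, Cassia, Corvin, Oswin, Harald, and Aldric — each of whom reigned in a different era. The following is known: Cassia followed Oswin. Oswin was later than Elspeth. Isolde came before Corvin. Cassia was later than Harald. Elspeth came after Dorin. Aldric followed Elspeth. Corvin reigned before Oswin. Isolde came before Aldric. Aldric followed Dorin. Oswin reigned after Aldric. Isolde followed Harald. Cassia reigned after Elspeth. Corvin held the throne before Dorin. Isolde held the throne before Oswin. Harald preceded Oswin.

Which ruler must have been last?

Cassia

Every other ruler has a chain of constraints placing them before Cassia, so Cassia is last.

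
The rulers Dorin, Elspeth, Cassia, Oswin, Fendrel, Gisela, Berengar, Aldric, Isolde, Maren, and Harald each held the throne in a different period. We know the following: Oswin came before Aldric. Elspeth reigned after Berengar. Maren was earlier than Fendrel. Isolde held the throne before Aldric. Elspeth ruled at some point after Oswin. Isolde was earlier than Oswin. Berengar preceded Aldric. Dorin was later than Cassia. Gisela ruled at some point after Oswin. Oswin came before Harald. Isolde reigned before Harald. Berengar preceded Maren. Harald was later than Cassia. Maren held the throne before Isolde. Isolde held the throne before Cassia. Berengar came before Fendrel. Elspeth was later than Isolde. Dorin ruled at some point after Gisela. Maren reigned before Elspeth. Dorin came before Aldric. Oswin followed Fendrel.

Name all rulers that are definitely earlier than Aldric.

Directly stated before Aldric: Berengar, Dorin, Isolde, and Oswin.
Cassia reaches Aldric via Cassia → Dorin → Aldric.
Fendrel reaches Aldric via Fendrel → Oswin → Aldric.
Gisela reaches Aldric via Gisela → Dorin → Aldric.
Likewise Maren reaches Aldric by chaining the stated constraints.

Berengar, Cassia, Dorin, Fendrel, Gisela, Isolde, Maren, Oswin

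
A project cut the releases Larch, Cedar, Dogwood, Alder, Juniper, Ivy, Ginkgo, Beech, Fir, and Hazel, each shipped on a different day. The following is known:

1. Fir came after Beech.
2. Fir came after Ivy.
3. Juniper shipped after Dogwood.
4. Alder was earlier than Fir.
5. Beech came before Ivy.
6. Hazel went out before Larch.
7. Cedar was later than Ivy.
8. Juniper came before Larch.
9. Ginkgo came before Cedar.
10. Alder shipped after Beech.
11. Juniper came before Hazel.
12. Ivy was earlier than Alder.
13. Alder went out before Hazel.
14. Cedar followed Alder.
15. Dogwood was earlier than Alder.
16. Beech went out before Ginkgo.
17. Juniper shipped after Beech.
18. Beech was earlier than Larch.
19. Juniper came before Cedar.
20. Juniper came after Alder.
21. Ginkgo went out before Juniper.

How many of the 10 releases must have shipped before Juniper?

Directly stated before Juniper: Alder, Beech, Dogwood, and Ginkgo.
Ivy reaches Juniper via Ivy → Alder → Juniper.
No chain forces Larch (or any of the others) ahead of Juniper.
That's Alder, Beech, Dogwood, Ginkgo, and Ivy — 5 in all.

5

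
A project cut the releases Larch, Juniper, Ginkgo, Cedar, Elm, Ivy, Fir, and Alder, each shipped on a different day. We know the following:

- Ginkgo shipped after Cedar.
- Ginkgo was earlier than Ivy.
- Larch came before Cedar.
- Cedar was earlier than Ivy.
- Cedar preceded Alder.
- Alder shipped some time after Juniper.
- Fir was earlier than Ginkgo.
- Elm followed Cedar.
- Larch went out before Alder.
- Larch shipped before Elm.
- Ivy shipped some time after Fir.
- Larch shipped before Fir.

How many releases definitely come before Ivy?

4

Directly stated before Ivy: Cedar, Fir, and Ginkgo.
Larch reaches Ivy via Larch → Cedar → Ivy.
That's Cedar, Fir, Ginkgo, and Larch — 4 in all.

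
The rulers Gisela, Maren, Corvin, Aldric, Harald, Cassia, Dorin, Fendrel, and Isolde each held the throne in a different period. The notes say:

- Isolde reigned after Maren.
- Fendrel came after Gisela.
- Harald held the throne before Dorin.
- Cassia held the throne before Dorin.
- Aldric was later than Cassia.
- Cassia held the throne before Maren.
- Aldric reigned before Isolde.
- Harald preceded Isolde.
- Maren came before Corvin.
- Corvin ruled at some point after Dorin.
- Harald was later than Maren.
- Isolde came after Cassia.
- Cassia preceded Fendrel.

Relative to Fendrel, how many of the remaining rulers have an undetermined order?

Forced before Fendrel: Cassia and Gisela.
That leaves Aldric, Corvin, Dorin, Harald, Isolde, and Maren with no forced order relative to Fendrel — 6.

6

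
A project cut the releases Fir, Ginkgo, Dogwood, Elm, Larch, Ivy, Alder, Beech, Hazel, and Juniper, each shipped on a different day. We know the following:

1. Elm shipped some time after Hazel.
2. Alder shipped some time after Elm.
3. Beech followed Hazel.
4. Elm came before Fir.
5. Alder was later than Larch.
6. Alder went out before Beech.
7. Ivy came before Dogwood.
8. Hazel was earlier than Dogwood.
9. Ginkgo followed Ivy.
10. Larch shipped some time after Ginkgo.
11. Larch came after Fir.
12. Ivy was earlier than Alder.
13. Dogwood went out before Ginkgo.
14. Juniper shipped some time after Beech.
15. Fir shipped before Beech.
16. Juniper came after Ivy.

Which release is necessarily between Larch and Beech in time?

Alder

Tracing the constraints gives Larch → Alder → Beech, so Alder sits after Larch and before Beech.
No other release is forced both after Larch and before Beech.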